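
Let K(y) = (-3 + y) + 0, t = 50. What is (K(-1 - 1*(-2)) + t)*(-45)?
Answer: -2160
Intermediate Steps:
K(y) = -3 + y
(K(-1 - 1*(-2)) + t)*(-45) = ((-3 + (-1 - 1*(-2))) + 50)*(-45) = ((-3 + (-1 + 2)) + 50)*(-45) = ((-3 + 1) + 50)*(-45) = (-2 + 50)*(-45) = 48*(-45) = -2160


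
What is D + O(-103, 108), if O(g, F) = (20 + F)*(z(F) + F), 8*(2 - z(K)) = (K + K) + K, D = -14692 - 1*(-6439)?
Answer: 643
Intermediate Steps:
D = -8253 (D = -14692 + 6439 = -8253)
z(K) = 2 - 3*K/8 (z(K) = 2 - ((K + K) + K)/8 = 2 - (2*K + K)/8 = 2 - 3*K/8)
O(g, F) = (2 + 5*F/8)*(20 + F) (O(g, F) = (20 + F)*((2 - 3*F/8) + F) = (20 + F)*(2 + 5*F/8) = (2 + 5*F/8)*(20 + F))
D + O(-103, 108) = -8253 + (40 + (5/8)*108² + (29/2)*108) = -8253 + (40 + (5/8)*11664 + 1566) = -8253 + (40 + 7290 + 1566) = -8253 + 8896 = 643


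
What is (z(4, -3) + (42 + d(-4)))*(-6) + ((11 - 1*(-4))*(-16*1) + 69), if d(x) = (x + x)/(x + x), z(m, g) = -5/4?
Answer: -843/2 ≈ -421.50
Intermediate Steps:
z(m, g) = -5/4 (z(m, g) = -5*¼ = -5/4)
d(x) = 1 (d(x) = (2*x)/((2*x)) = (2*x)*(1/(2*x)) = 1)
(z(4, -3) + (42 + d(-4)))*(-6) + ((11 - 1*(-4))*(-16*1) + 69) = (-5/4 + (42 + 1))*(-6) + ((11 - 1*(-4))*(-16*1) + 69) = (-5/4 + 43)*(-6) + ((11 + 4)*(-16) + 69) = (167/4)*(-6) + (15*(-16) + 69) = -501/2 + (-240 + 69) = -501/2 - 171 = -843/2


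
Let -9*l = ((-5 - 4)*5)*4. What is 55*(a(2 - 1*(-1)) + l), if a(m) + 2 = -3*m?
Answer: 495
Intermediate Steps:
l = 20 (l = -(-5 - 4)*5*4/9 = -(-9*5)*4/9 = -(-5)*4 = -1/9*(-180) = 20)
a(m) = -2 - 3*m
55*(a(2 - 1*(-1)) + l) = 55*((-2 - 3*(2 - 1*(-1))) + 20) = 55*((-2 - 3*(2 + 1)) + 20) = 55*((-2 - 3*3) + 20) = 55*((-2 - 9) + 20) = 55*(-11 + 20) = 55*9 = 495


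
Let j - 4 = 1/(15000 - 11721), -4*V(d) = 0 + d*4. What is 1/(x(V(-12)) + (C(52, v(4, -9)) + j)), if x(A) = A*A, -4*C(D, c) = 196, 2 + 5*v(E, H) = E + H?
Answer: 3279/324622 ≈ 0.010101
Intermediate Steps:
v(E, H) = -⅖ + E/5 + H/5 (v(E, H) = -⅖ + (E + H)/5 = -⅖ + (E/5 + H/5) = -⅖ + E/5 + H/5)
V(d) = -d (V(d) = -(0 + d*4)/4 = -(0 + 4*d)/4 = -d)
C(D, c) = -49 (C(D, c) = -¼*196 = -49)
j = 13117/3279 (j = 4 + 1/(15000 - 11721) = 4 + 1/3279 = 13117/3279 ≈ 4.0003)
x(A) = A²
1/(x(V(-12)) + (C(52, v(4, -9)) + j)) = 1/((-1*(-12))² + (-49 + 13117/3279)) = 1/(12² - 147554/3279) = 1/(144 - 147554/3279) = 1/(324622/3279) = 3279/324622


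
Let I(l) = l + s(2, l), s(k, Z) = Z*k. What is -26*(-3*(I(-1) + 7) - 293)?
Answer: 7930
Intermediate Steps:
I(l) = 3*l (I(l) = l + l*2 = l + 2*l = 3*l)
-26*(-3*(I(-1) + 7) - 293) = -26*(-3*(3*(-1) + 7) - 293) = -26*(-3*(-3 + 7) - 293) = -26*(-3*4 - 293) = -26*(-12 - 293) = -26*(-305) = 7930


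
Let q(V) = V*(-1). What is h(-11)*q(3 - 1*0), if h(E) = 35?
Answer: -105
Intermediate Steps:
q(V) = -V
h(-11)*q(3 - 1*0) = 35*(-(3 - 1*0)) = 35*(-(3 + 0)) = 35*(-1*3) = 35*(-3) = -105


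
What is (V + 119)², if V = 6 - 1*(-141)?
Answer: 70756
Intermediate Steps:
V = 147 (V = 6 + 141 = 147)
(V + 119)² = (147 + 119)² = 266² = 70756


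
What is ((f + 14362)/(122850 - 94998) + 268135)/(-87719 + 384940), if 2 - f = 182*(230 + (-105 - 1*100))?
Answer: 3734052917/4139099646 ≈ 0.90214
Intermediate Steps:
f = -4548 (f = 2 - 182*(230 + (-105 - 1*100)) = 2 - 182*(230 + (-105 - 100)) = 2 - 182*(230 - 205) = 2 - 182*25 = 2 - 1*4550 = 2 - 4550 = -4548)
((f + 14362)/(122850 - 94998) + 268135)/(-87719 + 384940) = ((-4548 + 14362)/(122850 - 94998) + 268135)/(-87719 + 384940) = (9814/27852 + 268135)/297221 = (9814*(1/27852) + 268135)*(1/297221) = (4907/13926 + 268135)*(1/297221) = (3734052917/13926)*(1/297221) = 3734052917/4139099646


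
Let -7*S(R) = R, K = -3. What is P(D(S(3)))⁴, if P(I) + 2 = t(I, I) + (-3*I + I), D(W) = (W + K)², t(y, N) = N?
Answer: 206366684176/5764801 ≈ 35798.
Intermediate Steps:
S(R) = -R/7
D(W) = (-3 + W)² (D(W) = (W - 3)² = (-3 + W)²)
P(I) = -2 - I (P(I) = -2 + (I + (-3*I + I)) = -2 + (I - 2*I) = -2 - I)
P(D(S(3)))⁴ = (-2 - (-3 - ⅐*3)²)⁴ = (-2 - (-3 - 3/7)²)⁴ = (-2 - (-24/7)²)⁴ = (-2 - 1*576/49)⁴ = (-2 - 576/49)⁴ = (-674/49)⁴ = 206366684176/5764801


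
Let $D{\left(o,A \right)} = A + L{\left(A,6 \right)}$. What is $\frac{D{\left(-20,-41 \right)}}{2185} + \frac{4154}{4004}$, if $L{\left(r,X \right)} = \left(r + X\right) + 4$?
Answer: $\frac{4394101}{4374370} \approx 1.0045$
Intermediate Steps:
$L{\left(r,X \right)} = 4 + X + r$ ($L{\left(r,X \right)} = \left(X + r\right) + 4 = 4 + X + r$)
$D{\left(o,A \right)} = 10 + 2 A$ ($D{\left(o,A \right)} = A + \left(4 + 6 + A\right) = A + \left(10 + A\right) = 10 + 2 A$)
$\frac{D{\left(-20,-41 \right)}}{2185} + \frac{4154}{4004} = \frac{10 + 2 \left(-41\right)}{2185} + \frac{4154}{4004} = \left(10 - 82\right) \frac{1}{2185} + 4154 \cdot \frac{1}{4004} = \left(-72\right) \frac{1}{2185} + \frac{2077}{2002} = - \frac{72}{2185} + \frac{2077}{2002} = \frac{4394101}{4374370}$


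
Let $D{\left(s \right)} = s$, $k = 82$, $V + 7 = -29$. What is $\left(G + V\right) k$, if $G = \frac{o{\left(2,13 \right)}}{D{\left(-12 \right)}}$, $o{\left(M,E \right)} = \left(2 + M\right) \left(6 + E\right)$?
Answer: $- \frac{10414}{3} \approx -3471.3$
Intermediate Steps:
$V = -36$ ($V = -7 - 29 = -36$)
$G = - \frac{19}{3}$ ($G = \frac{12 + 2 \cdot 13 + 6 \cdot 2 + 13 \cdot 2}{-12} = \left(12 + 26 + 12 + 26\right) \left(- \frac{1}{12}\right) = 76 \left(- \frac{1}{12}\right) = - \frac{19}{3} \approx -6.3333$)
$\left(G + V\right) k = \left(- \frac{19}{3} - 36\right) 82 = \left(- \frac{127}{3}\right) 82 = - \frac{10414}{3}$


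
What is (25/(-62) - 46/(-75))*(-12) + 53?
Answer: 39121/775 ≈ 50.479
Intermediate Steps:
(25/(-62) - 46/(-75))*(-12) + 53 = (25*(-1/62) - 46*(-1/75))*(-12) + 53 = (-25/62 + 46/75)*(-12) + 53 = (977/4650)*(-12) + 53 = -1954/775 + 53 = 39121/775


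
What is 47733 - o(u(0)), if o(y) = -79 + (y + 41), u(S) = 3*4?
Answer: 47759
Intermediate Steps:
u(S) = 12
o(y) = -38 + y (o(y) = -79 + (41 + y) = -38 + y)
47733 - o(u(0)) = 47733 - (-38 + 12) = 47733 - 1*(-26) = 47733 + 26 = 47759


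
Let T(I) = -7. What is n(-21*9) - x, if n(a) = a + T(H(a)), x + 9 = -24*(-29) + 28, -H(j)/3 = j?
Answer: -911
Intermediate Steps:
H(j) = -3*j
x = 715 (x = -9 + (-24*(-29) + 28) = -9 + (696 + 28) = -9 + 724 = 715)
n(a) = -7 + a (n(a) = a - 7 = -7 + a)
n(-21*9) - x = (-7 - 21*9) - 1*715 = (-7 - 189) - 715 = -196 - 715 = -911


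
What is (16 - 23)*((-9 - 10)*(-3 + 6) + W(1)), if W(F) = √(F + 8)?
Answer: 378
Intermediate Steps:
W(F) = √(8 + F)
(16 - 23)*((-9 - 10)*(-3 + 6) + W(1)) = (16 - 23)*((-9 - 10)*(-3 + 6) + √(8 + 1)) = -7*(-19*3 + √9) = -7*(-57 + 3) = -7*(-54) = 378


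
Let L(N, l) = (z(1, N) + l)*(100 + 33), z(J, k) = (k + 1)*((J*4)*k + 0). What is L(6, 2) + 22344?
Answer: 44954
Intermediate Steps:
z(J, k) = 4*J*k*(1 + k) (z(J, k) = (1 + k)*((4*J)*k + 0) = (1 + k)*(4*J*k + 0) = (1 + k)*(4*J*k) = 4*J*k*(1 + k))
L(N, l) = 133*l + 532*N*(1 + N) (L(N, l) = (4*1*N*(1 + N) + l)*(100 + 33) = (4*N*(1 + N) + l)*133 = (l + 4*N*(1 + N))*133 = 133*l + 532*N*(1 + N))
L(6, 2) + 22344 = (133*2 + 532*6*(1 + 6)) + 22344 = (266 + 532*6*7) + 22344 = (266 + 22344) + 22344 = 22610 + 22344 = 44954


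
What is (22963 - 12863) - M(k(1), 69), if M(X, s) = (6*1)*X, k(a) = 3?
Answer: 10082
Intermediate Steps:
M(X, s) = 6*X
(22963 - 12863) - M(k(1), 69) = (22963 - 12863) - 6*3 = 10100 - 1*18 = 10100 - 18 = 10082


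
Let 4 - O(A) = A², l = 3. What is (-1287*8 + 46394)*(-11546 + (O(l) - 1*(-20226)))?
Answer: 313150150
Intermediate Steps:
O(A) = 4 - A²
(-1287*8 + 46394)*(-11546 + (O(l) - 1*(-20226))) = (-1287*8 + 46394)*(-11546 + ((4 - 1*3²) - 1*(-20226))) = (-10296 + 46394)*(-11546 + ((4 - 1*9) + 20226)) = 36098*(-11546 + ((4 - 9) + 20226)) = 36098*(-11546 + (-5 + 20226)) = 36098*(-11546 + 20221) = 36098*8675 = 313150150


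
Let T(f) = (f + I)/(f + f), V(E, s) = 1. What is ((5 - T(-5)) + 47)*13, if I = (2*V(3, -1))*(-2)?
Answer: 6643/10 ≈ 664.30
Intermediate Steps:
I = -4 (I = (2*1)*(-2) = 2*(-2) = -4)
T(f) = (-4 + f)/(2*f) (T(f) = (f - 4)/(f + f) = (-4 + f)/((2*f)) = (-4 + f)*(1/(2*f)) = (-4 + f)/(2*f))
((5 - T(-5)) + 47)*13 = ((5 - (-4 - 5)/(2*(-5))) + 47)*13 = ((5 - (-1)*(-9)/(2*5)) + 47)*13 = ((5 - 1*9/10) + 47)*13 = ((5 - 9/10) + 47)*13 = (41/10 + 47)*13 = (511/10)*13 = 6643/10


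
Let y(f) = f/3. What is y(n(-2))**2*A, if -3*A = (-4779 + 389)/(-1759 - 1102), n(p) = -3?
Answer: -4390/8583 ≈ -0.51148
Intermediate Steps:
y(f) = f/3 (y(f) = f*(1/3) = f/3)
A = -4390/8583 (A = -(-4779 + 389)/(3*(-1759 - 1102)) = -(-4390)/(3*(-2861)) = -(-4390)*(-1)/(3*2861) = -1/3*4390/2861 = -4390/8583 ≈ -0.51148)
y(n(-2))**2*A = ((1/3)*(-3))**2*(-4390/8583) = (-1)**2*(-4390/8583) = 1*(-4390/8583) = -4390/8583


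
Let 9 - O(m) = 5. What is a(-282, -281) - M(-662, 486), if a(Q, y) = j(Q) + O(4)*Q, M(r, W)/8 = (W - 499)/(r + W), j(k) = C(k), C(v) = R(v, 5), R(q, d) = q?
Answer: -31033/22 ≈ -1410.6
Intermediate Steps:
C(v) = v
O(m) = 4 (O(m) = 9 - 1*5 = 9 - 5 = 4)
j(k) = k
M(r, W) = 8*(-499 + W)/(W + r) (M(r, W) = 8*((W - 499)/(r + W)) = 8*((-499 + W)/(W + r)) = 8*(-499 + W)/(W + r))
a(Q, y) = 5*Q (a(Q, y) = Q + 4*Q = 5*Q)
a(-282, -281) - M(-662, 486) = 5*(-282) - 8*(-499 + 486)/(486 - 662) = -1410 - 8*(-13)/(-176) = -1410 - 8*(-1)*(-13)/176 = -1410 - 1*13/22 = -1410 - 13/22 = -31033/22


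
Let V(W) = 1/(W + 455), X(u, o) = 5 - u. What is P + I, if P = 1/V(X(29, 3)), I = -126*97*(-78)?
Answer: 953747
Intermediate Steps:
V(W) = 1/(455 + W)
I = 953316 (I = -12222*(-78) = 953316)
P = 431 (P = 1/(1/(455 + (5 - 1*29))) = 1/(1/(455 + (5 - 29))) = 1/(1/(455 - 24)) = 1/(1/431) = 431)
P + I = 431 + 953316 = 953747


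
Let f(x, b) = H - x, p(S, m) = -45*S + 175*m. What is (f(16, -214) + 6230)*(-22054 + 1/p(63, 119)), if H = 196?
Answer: -254317685219/1799 ≈ -1.4137e+8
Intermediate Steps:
f(x, b) = 196 - x
(f(16, -214) + 6230)*(-22054 + 1/p(63, 119)) = ((196 - 1*16) + 6230)*(-22054 + 1/(-45*63 + 175*119)) = ((196 - 16) + 6230)*(-22054 + 1/(-2835 + 20825)) = (180 + 6230)*(-22054 + 1/17990) = 6410*(-22054 + 1/17990) = 6410*(-396751459/17990) = -254317685219/1799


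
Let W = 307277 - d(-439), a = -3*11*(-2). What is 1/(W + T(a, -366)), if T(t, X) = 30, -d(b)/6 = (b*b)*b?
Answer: -1/507319807 ≈ -1.9711e-9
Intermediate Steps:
a = 66 (a = -33*(-2) = 66)
d(b) = -6*b³ (d(b) = -6*b*b*b = -6*b²*b = -6*b³)
W = -507319837 (W = 307277 - (-6)*(-439)³ = 307277 - (-6)*(-84604519) = 307277 - 1*507627114 = 307277 - 507627114 = -507319837)
1/(W + T(a, -366)) = 1/(-507319837 + 30) = 1/(-507319807) = -1/507319807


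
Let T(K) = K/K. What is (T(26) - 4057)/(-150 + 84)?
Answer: 676/11 ≈ 61.455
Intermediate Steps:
T(K) = 1
(T(26) - 4057)/(-150 + 84) = (1 - 4057)/(-150 + 84) = -4056/(-66) = -4056*(-1/66) = 676/11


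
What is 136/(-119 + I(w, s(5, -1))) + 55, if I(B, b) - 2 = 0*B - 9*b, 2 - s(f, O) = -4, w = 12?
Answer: 9269/171 ≈ 54.205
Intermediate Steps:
s(f, O) = 6 (s(f, O) = 2 - 1*(-4) = 2 + 4 = 6)
I(B, b) = 2 - 9*b (I(B, b) = 2 + (0*B - 9*b) = 2 + (0 - 9*b) = 2 - 9*b)
136/(-119 + I(w, s(5, -1))) + 55 = 136/(-119 + (2 - 9*6)) + 55 = 136/(-119 + (2 - 54)) + 55 = 136/(-119 - 52) + 55 = 136/(-171) + 55 = 136*(-1/171) + 55 = -136/171 + 55 = 9269/171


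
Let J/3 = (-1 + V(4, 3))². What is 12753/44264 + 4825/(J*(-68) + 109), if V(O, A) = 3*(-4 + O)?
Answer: -42472453/841016 ≈ -50.501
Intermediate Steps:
V(O, A) = -12 + 3*O
J = 3 (J = 3*(-1 + (-12 + 3*4))² = 3*(-1 + (-12 + 12))² = 3*(-1 + 0)² = 3*(-1)² = 3*1 = 3)
12753/44264 + 4825/(J*(-68) + 109) = 12753/44264 + 4825/(3*(-68) + 109) = 12753*(1/44264) + 4825/(-204 + 109) = 12753/44264 + 4825/(-95) = 12753/44264 + 4825*(-1/95) = 12753/44264 - 965/19 = -42472453/841016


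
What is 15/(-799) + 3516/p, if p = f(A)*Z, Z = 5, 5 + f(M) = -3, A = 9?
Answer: -702471/7990 ≈ -87.919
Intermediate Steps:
f(M) = -8 (f(M) = -5 - 3 = -8)
p = -40 (p = -8*5 = -40)
15/(-799) + 3516/p = 15/(-799) + 3516/(-40) = 15*(-1/799) + 3516*(-1/40) = -15/799 - 879/10 = -702471/7990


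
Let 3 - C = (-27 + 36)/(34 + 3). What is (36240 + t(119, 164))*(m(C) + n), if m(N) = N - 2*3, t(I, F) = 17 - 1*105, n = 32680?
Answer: 43709214080/37 ≈ 1.1813e+9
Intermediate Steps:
t(I, F) = -88 (t(I, F) = 17 - 105 = -88)
C = 102/37 (C = 3 - (-27 + 36)/(34 + 3) = 3 - 9/37 = 102/37 ≈ 2.7568)
m(N) = -6 + N (m(N) = N - 6 = -6 + N)
(36240 + t(119, 164))*(m(C) + n) = (36240 - 88)*((-6 + 102/37) + 32680) = 36152*(-120/37 + 32680) = 36152*(1209040/37) = 43709214080/37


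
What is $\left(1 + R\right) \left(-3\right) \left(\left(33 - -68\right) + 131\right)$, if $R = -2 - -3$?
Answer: $-1392$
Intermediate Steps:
$R = 1$ ($R = -2 + 3 = 1$)
$\left(1 + R\right) \left(-3\right) \left(\left(33 - -68\right) + 131\right) = \left(1 + 1\right) \left(-3\right) \left(\left(33 - -68\right) + 131\right) = 2 \left(-3\right) \left(\left(33 + 68\right) + 131\right) = - 6 \left(101 + 131\right) = \left(-6\right) 232 = -1392$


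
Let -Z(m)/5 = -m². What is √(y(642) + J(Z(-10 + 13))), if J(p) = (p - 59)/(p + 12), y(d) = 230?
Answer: 2*√186618/57 ≈ 15.158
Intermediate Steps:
Z(m) = 5*m² (Z(m) = -(-5)*m² = 5*m²)
J(p) = (-59 + p)/(12 + p)
√(y(642) + J(Z(-10 + 13))) = √(230 + (-59 + 5*(-10 + 13)²)/(12 + 5*(-10 + 13)²)) = √(230 + (-59 + 5*3²)/(12 + 5*3²)) = √(230 + (-59 + 5*9)/(12 + 5*9)) = √(230 + (-59 + 45)/(12 + 45)) = √(230 - 14/57) = √(13096/57) = 2*√186618/57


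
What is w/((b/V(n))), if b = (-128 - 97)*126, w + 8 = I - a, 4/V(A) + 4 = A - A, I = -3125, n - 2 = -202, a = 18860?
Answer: -7331/9450 ≈ -0.77577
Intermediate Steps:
n = -200 (n = 2 - 202 = -200)
V(A) = -1 (V(A) = 4/(-4 + (A - A)) = 4/(-4 + 0) = 4/(-4) = 4*(-¼) = -1)
w = -21993 (w = -8 + (-3125 - 1*18860) = -8 + (-3125 - 18860) = -8 - 21985 = -21993)
b = -28350 (b = -225*126 = -28350)
w/((b/V(n))) = -21993/((-28350/(-1))) = -21993/((-28350*(-1))) = -21993/28350 = -21993*1/28350 = -7331/9450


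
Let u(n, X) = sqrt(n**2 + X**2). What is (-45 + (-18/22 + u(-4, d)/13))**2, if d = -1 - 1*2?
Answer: 42211009/20449 ≈ 2064.2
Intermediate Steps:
d = -3 (d = -1 - 2 = -3)
u(n, X) = sqrt(X**2 + n**2)
(-45 + (-18/22 + u(-4, d)/13))**2 = (-45 + (-18/22 + sqrt((-3)**2 + (-4)**2)/13))**2 = (-45 + (-18*1/22 + sqrt(9 + 16)*(1/13)))**2 = (-45 + (-9/11 + sqrt(25)*(1/13)))**2 = (-45 + (-9/11 + 5*(1/13)))**2 = (-45 + (-9/11 + 5/13))**2 = (-45 - 62/143)**2 = (-6497/143)**2 = 42211009/20449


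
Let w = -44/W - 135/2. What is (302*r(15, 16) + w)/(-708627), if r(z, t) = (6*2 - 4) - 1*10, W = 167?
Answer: 224369/236681418 ≈ 0.00094798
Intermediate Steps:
r(z, t) = -2 (r(z, t) = (12 - 4) - 10 = 8 - 10 = -2)
w = -22633/334 (w = -44/167 - 135/2 = -22633/334 ≈ -67.763)
(302*r(15, 16) + w)/(-708627) = (302*(-2) - 22633/334)/(-708627) = (-604 - 22633/334)*(-1/708627) = -224369/334*(-1/708627) = 224369/236681418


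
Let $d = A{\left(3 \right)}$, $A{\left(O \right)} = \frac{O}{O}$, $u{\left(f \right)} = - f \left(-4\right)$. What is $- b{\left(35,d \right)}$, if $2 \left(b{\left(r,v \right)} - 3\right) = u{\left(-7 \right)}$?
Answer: $11$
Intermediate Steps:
$u{\left(f \right)} = 4 f$
$A{\left(O \right)} = 1$
$d = 1$
$b{\left(r,v \right)} = -11$ ($b{\left(r,v \right)} = 3 + \frac{4 \left(-7\right)}{2} = 3 + \frac{1}{2} \left(-28\right) = 3 - 14 = -11$)
$- b{\left(35,d \right)} = \left(-1\right) \left(-11\right) = 11$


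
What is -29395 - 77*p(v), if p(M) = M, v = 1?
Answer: -29472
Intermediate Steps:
-29395 - 77*p(v) = -29395 - 77 = -29472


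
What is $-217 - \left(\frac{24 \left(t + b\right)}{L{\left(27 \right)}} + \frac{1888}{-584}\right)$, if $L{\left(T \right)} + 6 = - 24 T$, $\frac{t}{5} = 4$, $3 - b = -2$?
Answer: $- \frac{1693645}{7957} \approx -212.85$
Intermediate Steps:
$b = 5$ ($b = 3 - -2 = 3 + 2 = 5$)
$t = 20$ ($t = 5 \cdot 4 = 20$)
$L{\left(T \right)} = -6 - 24 T$
$-217 - \left(\frac{24 \left(t + b\right)}{L{\left(27 \right)}} + \frac{1888}{-584}\right) = -217 - \left(\frac{24 \left(20 + 5\right)}{-6 - 648} + \frac{1888}{-584}\right) = -217 - \left(\frac{24 \cdot 25}{-6 - 648} + 1888 \left(- \frac{1}{584}\right)\right) = -217 - \left(\frac{600}{-654} - \frac{236}{73}\right) = -217 - \left(600 \left(- \frac{1}{654}\right) - \frac{236}{73}\right) = -217 - \left(- \frac{100}{109} - \frac{236}{73}\right) = -217 - - \frac{33024}{7957} = -217 + \frac{33024}{7957} = - \frac{1693645}{7957}$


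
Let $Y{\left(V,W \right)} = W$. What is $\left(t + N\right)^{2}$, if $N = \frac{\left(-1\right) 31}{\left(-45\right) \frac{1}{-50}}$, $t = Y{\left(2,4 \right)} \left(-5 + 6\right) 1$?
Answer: $\frac{75076}{81} \approx 926.86$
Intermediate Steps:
$t = 4$ ($t = 4 \left(-5 + 6\right) 1 = 4 \cdot 1 \cdot 1 = 4 \cdot 1 = 4$)
$N = - \frac{310}{9}$ ($N = - \frac{31}{\left(-45\right) \left(- \frac{1}{50}\right)} = - \frac{31}{\frac{9}{10}} = \left(-31\right) \frac{10}{9} = - \frac{310}{9} \approx -34.444$)
$\left(t + N\right)^{2} = \left(4 - \frac{310}{9}\right)^{2} = \left(- \frac{274}{9}\right)^{2} = \frac{75076}{81}$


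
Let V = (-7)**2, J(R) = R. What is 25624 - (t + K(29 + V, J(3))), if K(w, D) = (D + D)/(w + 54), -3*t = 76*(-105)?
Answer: 505207/22 ≈ 22964.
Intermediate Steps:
V = 49
t = 2660 (t = -76*(-105)/3 = -1/3*(-7980) = 2660)
K(w, D) = 2*D/(54 + w) (K(w, D) = (2*D)/(54 + w) = 2*D/(54 + w))
25624 - (t + K(29 + V, J(3))) = 25624 - (2660 + 2*3/(54 + (29 + 49))) = 25624 - (2660 + 2*3/(54 + 78)) = 25624 - (2660 + 2*3/132) = 25624 - (2660 + 2*3*(1/132)) = 25624 - (2660 + 1/22) = 25624 - 1*58521/22 = 25624 - 58521/22 = 505207/22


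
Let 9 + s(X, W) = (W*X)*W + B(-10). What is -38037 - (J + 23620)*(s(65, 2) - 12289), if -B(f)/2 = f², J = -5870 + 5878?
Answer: 289121427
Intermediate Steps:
J = 8
B(f) = -2*f²
s(X, W) = -209 + X*W² (s(X, W) = -9 + ((W*X)*W - 2*(-10)²) = -9 + (X*W² - 2*100) = -9 + (X*W² - 200) = -9 + (-200 + X*W²) = -209 + X*W²)
-38037 - (J + 23620)*(s(65, 2) - 12289) = -38037 - (8 + 23620)*((-209 + 65*2²) - 12289) = -38037 - 23628*((-209 + 65*4) - 12289) = -38037 - 23628*((-209 + 260) - 12289) = -38037 - 23628*(51 - 12289) = -38037 - 23628*(-12238) = -38037 - 1*(-289159464) = -38037 + 289159464 = 289121427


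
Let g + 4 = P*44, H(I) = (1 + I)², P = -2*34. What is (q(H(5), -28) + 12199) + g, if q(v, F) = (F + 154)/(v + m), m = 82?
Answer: 543040/59 ≈ 9204.1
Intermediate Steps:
P = -68
g = -2996 (g = -4 - 68*44 = -4 - 2992 = -2996)
q(v, F) = (154 + F)/(82 + v) (q(v, F) = (F + 154)/(v + 82) = (154 + F)/(82 + v))
(q(H(5), -28) + 12199) + g = ((154 - 28)/(82 + (1 + 5)²) + 12199) - 2996 = (126/(82 + 6²) + 12199) - 2996 = (126/(82 + 36) + 12199) - 2996 = (126/118 + 12199) - 2996 = ((1/118)*126 + 12199) - 2996 = (63/59 + 12199) - 2996 = 719804/59 - 2996 = 543040/59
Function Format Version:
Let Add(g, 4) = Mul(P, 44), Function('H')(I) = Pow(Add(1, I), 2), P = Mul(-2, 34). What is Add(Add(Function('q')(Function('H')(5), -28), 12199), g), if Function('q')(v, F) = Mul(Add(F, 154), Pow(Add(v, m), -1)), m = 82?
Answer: Rational(543040, 59) ≈ 9204.1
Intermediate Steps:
P = -68
g = -2996 (g = Add(-4, Mul(-68, 44)) = Add(-4, -2992) = -2996)
Function('q')(v, F) = Mul(Pow(Add(82, v), -1), Add(154, F)) (Function('q')(v, F) = Mul(Add(F, 154), Pow(Add(v, 82), -1)) = Mul(Add(154, F), Pow(Add(82, v), -1)) = Mul(Pow(Add(82, v), -1), Add(154, F)))
Add(Add(Function('q')(Function('H')(5), -28), 12199), g) = Add(Add(Mul(Pow(Add(82, Pow(Add(1, 5), 2)), -1), Add(154, -28)), 12199), -2996) = Add(Add(Mul(Pow(Add(82, Pow(6, 2)), -1), 126), 12199), -2996) = Add(Add(Mul(Pow(Add(82, 36), -1), 126), 12199), -2996) = Add(Add(Mul(Pow(118, -1), 126), 12199), -2996) = Add(Add(Mul(Rational(1, 118), 126), 12199), -2996) = Add(Add(Rational(63, 59), 12199), -2996) = Add(Rational(719804, 59), -2996) = Rational(543040, 59)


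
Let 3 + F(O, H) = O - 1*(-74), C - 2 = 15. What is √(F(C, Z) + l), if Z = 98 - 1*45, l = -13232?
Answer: 2*I*√3286 ≈ 114.65*I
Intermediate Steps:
Z = 53 (Z = 98 - 45 = 53)
C = 17 (C = 2 + 15 = 17)
F(O, H) = 71 + O (F(O, H) = -3 + (O - 1*(-74)) = -3 + (O + 74) = -3 + (74 + O) = 71 + O)
√(F(C, Z) + l) = √((71 + 17) - 13232) = √(88 - 13232) = √(-13144) = 2*I*√3286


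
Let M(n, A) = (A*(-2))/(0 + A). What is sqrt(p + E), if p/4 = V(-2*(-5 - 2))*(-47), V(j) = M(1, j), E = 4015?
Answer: sqrt(4391) ≈ 66.265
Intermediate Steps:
M(n, A) = -2 (M(n, A) = (-2*A)/A = -2)
V(j) = -2
p = 376 (p = 4*(-2*(-47)) = 4*94 = 376)
sqrt(p + E) = sqrt(376 + 4015) = sqrt(4391)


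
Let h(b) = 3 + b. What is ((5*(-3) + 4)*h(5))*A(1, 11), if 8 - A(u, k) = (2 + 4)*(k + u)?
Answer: 5632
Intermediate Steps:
A(u, k) = 8 - 6*k - 6*u (A(u, k) = 8 - (2 + 4)*(k + u) = 8 - 6*(k + u) = 8 - (6*k + 6*u) = 8 + (-6*k - 6*u) = 8 - 6*k - 6*u)
((5*(-3) + 4)*h(5))*A(1, 11) = ((5*(-3) + 4)*(3 + 5))*(8 - 6*11 - 6*1) = ((-15 + 4)*8)*(8 - 66 - 6) = -11*8*(-64) = -88*(-64) = 5632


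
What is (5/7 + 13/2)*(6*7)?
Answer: 303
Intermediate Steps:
(5/7 + 13/2)*(6*7) = (5*(⅐) + 13*(½))*42 = (5/7 + 13/2)*42 = (101/14)*42 = 303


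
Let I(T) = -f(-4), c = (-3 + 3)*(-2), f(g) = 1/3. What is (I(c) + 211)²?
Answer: 399424/9 ≈ 44380.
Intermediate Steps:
f(g) = ⅓
c = 0 (c = 0*(-2) = 0)
I(T) = -⅓ (I(T) = -1*⅓ = -⅓)
(I(c) + 211)² = (-⅓ + 211)² = (632/3)² = 399424/9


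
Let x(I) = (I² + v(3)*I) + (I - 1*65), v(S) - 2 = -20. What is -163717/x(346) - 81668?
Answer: -9291450409/113769 ≈ -81670.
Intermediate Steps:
v(S) = -18 (v(S) = 2 - 20 = -18)
x(I) = -65 + I² - 17*I (x(I) = (I² - 18*I) + (I - 1*65) = (I² - 18*I) + (I - 65) = (I² - 18*I) + (-65 + I) = -65 + I² - 17*I)
-163717/x(346) - 81668 = -163717/(-65 + 346² - 17*346) - 81668 = -163717/(-65 + 119716 - 5882) - 81668 = -163717/113769 - 81668 = -9291450409/113769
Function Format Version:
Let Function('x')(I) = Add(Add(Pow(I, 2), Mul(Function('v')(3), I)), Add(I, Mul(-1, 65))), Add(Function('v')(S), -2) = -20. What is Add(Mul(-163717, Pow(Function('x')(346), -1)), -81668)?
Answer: Rational(-9291450409, 113769) ≈ -81670.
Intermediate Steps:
Function('v')(S) = -18 (Function('v')(S) = Add(2, -20) = -18)
Function('x')(I) = Add(-65, Pow(I, 2), Mul(-17, I)) (Function('x')(I) = Add(Add(Pow(I, 2), Mul(-18, I)), Add(I, Mul(-1, 65))) = Add(Add(Pow(I, 2), Mul(-18, I)), Add(I, -65)) = Add(Add(Pow(I, 2), Mul(-18, I)), Add(-65, I)) = Add(-65, Pow(I, 2), Mul(-17, I)))
Add(Mul(-163717, Pow(Function('x')(346), -1)), -81668) = Add(Mul(-163717, Pow(Add(-65, Pow(346, 2), Mul(-17, 346)), -1)), -81668) = Add(Mul(-163717, Pow(Add(-65, 119716, -5882), -1)), -81668) = Add(Mul(-163717, Pow(113769, -1)), -81668) = Add(Mul(-163717, Rational(1, 113769)), -81668) = Add(Rational(-163717, 113769), -81668) = Rational(-9291450409, 113769)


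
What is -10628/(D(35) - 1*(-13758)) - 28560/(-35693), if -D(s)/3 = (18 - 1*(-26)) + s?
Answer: 973508/68943579 ≈ 0.014120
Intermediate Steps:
D(s) = -132 - 3*s (D(s) = -3*((18 - 1*(-26)) + s) = -3*((18 + 26) + s) = -3*(44 + s) = -132 - 3*s)
-10628/(D(35) - 1*(-13758)) - 28560/(-35693) = -10628/((-132 - 3*35) - 1*(-13758)) - 28560/(-35693) = -10628/((-132 - 105) + 13758) - 28560*(-1/35693) = -10628/(-237 + 13758) + 4080/5099 = -10628/13521 + 4080/5099 = 973508/68943579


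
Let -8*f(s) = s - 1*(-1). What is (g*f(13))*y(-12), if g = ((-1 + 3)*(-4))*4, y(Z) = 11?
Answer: 616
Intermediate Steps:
f(s) = -1/8 - s/8 (f(s) = -(s - 1*(-1))/8 = -(s + 1)/8 = -(1 + s)/8 = -1/8 - s/8)
g = -32 (g = (2*(-4))*4 = -8*4 = -32)
(g*f(13))*y(-12) = -32*(-1/8 - 1/8*13)*11 = -32*(-1/8 - 13/8)*11 = -32*(-7/4)*11 = 56*11 = 616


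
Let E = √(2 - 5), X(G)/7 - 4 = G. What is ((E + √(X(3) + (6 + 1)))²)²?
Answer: 2137 + 424*I*√42 ≈ 2137.0 + 2747.8*I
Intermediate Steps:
X(G) = 28 + 7*G
E = I*√3 (E = √(-3) = I*√3 ≈ 1.732*I)
((E + √(X(3) + (6 + 1)))²)² = ((I*√3 + √((28 + 7*3) + (6 + 1)))²)² = ((I*√3 + √((28 + 21) + 7))²)² = ((I*√3 + √(49 + 7))²)² = ((I*√3 + √56)²)² = ((I*√3 + 2*√14)²)² = ((2*√14 + I*√3)²)² = (2*√14 + I*√3)⁴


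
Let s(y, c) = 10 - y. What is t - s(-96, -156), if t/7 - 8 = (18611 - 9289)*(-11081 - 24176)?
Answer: -2300660328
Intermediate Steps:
t = -2300660222 (t = 56 + 7*((18611 - 9289)*(-11081 - 24176)) = 56 + 7*(9322*(-35257)) = 56 + 7*(-328665754) = 56 - 2300660278 = -2300660222)
t - s(-96, -156) = -2300660222 - (10 - 1*(-96)) = -2300660222 - (10 + 96) = -2300660222 - 1*106 = -2300660222 - 106 = -2300660328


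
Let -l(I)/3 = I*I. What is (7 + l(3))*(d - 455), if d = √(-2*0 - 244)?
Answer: 9100 - 40*I*√61 ≈ 9100.0 - 312.41*I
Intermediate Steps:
l(I) = -3*I² (l(I) = -3*I*I = -3*I²)
d = 2*I*√61 (d = √(0 - 244) = √(-244) = 2*I*√61 ≈ 15.62*I)
(7 + l(3))*(d - 455) = (7 - 3*3²)*(2*I*√61 - 455) = (7 - 3*9)*(-455 + 2*I*√61) = (7 - 27)*(-455 + 2*I*√61) = -20*(-455 + 2*I*√61) = 9100 - 40*I*√61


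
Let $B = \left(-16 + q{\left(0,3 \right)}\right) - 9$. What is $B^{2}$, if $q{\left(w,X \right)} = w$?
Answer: $625$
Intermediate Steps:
$B = -25$ ($B = \left(-16 + 0\right) - 9 = -16 - 9 = -25$)
$B^{2} = \left(-25\right)^{2} = 625$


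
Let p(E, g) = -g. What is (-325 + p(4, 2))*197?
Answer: -64419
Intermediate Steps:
(-325 + p(4, 2))*197 = (-325 - 1*2)*197 = (-325 - 2)*197 = -327*197 = -64419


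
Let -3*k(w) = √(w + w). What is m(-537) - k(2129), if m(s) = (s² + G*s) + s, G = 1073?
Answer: -288369 + √4258/3 ≈ -2.8835e+5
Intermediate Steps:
m(s) = s² + 1074*s (m(s) = (s² + 1073*s) + s = s² + 1074*s)
k(w) = -√2*√w/3 (k(w) = -√(w + w)/3 = -√2*√w/3)
m(-537) - k(2129) = -537*(1074 - 537) - (-1)*√2*√2129/3 = -537*537 - (-1)*√4258/3 = -288369 + √4258/3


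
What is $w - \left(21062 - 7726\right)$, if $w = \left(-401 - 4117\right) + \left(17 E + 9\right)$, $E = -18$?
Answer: $-18151$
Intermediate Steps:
$w = -4815$ ($w = \left(-401 - 4117\right) + \left(17 \left(-18\right) + 9\right) = -4518 + \left(-306 + 9\right) = -4518 - 297 = -4815$)
$w - \left(21062 - 7726\right) = -4815 - \left(21062 - 7726\right) = -4815 - 13336 = -18151$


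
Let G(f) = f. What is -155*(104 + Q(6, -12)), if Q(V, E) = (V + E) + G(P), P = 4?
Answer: -15810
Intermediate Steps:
Q(V, E) = 4 + E + V (Q(V, E) = (V + E) + 4 = (E + V) + 4 = 4 + E + V)
-155*(104 + Q(6, -12)) = -155*(104 + (4 - 12 + 6)) = -155*(104 - 2) = -155*102 = -15810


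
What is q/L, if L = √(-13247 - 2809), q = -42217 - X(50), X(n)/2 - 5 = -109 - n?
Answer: 41909*I*√446/2676 ≈ 330.74*I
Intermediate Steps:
X(n) = -208 - 2*n (X(n) = 10 + 2*(-109 - n) = 10 + (-218 - 2*n) = -208 - 2*n)
q = -41909 (q = -42217 - (-208 - 2*50) = -42217 - (-208 - 100) = -42217 - 1*(-308) = -42217 + 308 = -41909)
L = 6*I*√446 (L = √(-16056) = 6*I*√446 ≈ 126.71*I)
q/L = -41909*(-I*√446/2676) = -(-41909)*I*√446/2676 = 41909*I*√446/2676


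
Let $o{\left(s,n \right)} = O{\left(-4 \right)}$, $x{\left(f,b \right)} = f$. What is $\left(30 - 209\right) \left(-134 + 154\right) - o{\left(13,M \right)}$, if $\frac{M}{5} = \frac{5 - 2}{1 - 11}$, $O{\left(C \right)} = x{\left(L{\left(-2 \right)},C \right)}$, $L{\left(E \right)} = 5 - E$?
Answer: $-3587$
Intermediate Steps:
$O{\left(C \right)} = 7$ ($O{\left(C \right)} = 5 - -2 = 5 + 2 = 7$)
$M = - \frac{3}{2}$ ($M = 5 \frac{5 - 2}{1 - 11} = 5 \frac{3}{-10} = 5 \cdot 3 \left(- \frac{1}{10}\right) = 5 \left(- \frac{3}{10}\right) = - \frac{3}{2} \approx -1.5$)
$o{\left(s,n \right)} = 7$
$\left(30 - 209\right) \left(-134 + 154\right) - o{\left(13,M \right)} = \left(30 - 209\right) \left(-134 + 154\right) - 7 = \left(-179\right) 20 - 7 = -3580 - 7 = -3587$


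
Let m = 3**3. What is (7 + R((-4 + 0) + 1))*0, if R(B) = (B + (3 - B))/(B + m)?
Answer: 0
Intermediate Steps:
m = 27
R(B) = 3/(27 + B) (R(B) = (B + (3 - B))/(B + 27) = 3/(27 + B))
(7 + R((-4 + 0) + 1))*0 = (7 + 3/(27 + ((-4 + 0) + 1)))*0 = (7 + 3/(27 + (-4 + 1)))*0 = (7 + 3/(27 - 3))*0 = (7 + 3/24)*0 = (7 + 3*(1/24))*0 = (7 + 1/8)*0 = (57/8)*0 = 0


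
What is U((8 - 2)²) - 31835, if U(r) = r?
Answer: -31799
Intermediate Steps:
U((8 - 2)²) - 31835 = (8 - 2)² - 31835 = 6² - 31835 = 36 - 31835 = -31799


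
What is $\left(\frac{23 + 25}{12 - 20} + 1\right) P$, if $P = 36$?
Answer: $-180$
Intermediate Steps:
$\left(\frac{23 + 25}{12 - 20} + 1\right) P = \left(\frac{23 + 25}{12 - 20} + 1\right) 36 = \left(\frac{48}{-8} + 1\right) 36 = \left(48 \left(- \frac{1}{8}\right) + 1\right) 36 = \left(-6 + 1\right) 36 = \left(-5\right) 36 = -180$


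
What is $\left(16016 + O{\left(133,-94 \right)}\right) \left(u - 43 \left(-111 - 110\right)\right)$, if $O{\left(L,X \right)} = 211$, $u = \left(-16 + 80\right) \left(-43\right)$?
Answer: $109548477$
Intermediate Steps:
$u = -2752$ ($u = 64 \left(-43\right) = -2752$)
$\left(16016 + O{\left(133,-94 \right)}\right) \left(u - 43 \left(-111 - 110\right)\right) = \left(16016 + 211\right) \left(-2752 - 43 \left(-111 - 110\right)\right) = 16227 \left(-2752 - -9503\right) = 16227 \left(-2752 + 9503\right) = 16227 \cdot 6751 = 109548477$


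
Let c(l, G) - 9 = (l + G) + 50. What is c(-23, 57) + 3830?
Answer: 3923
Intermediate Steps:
c(l, G) = 59 + G + l (c(l, G) = 9 + ((l + G) + 50) = 9 + ((G + l) + 50) = 9 + (50 + G + l) = 59 + G + l)
c(-23, 57) + 3830 = (59 + 57 - 23) + 3830 = 93 + 3830 = 3923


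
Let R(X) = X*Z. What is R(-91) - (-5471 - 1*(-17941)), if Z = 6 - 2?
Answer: -12834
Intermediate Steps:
Z = 4
R(X) = 4*X (R(X) = X*4 = 4*X)
R(-91) - (-5471 - 1*(-17941)) = 4*(-91) - (-5471 - 1*(-17941)) = -364 - (-5471 + 17941) = -364 - 1*12470 = -364 - 12470 = -12834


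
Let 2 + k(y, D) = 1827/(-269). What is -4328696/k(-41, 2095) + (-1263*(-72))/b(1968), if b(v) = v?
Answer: 95491337353/193930 ≈ 4.9240e+5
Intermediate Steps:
k(y, D) = -2365/269 (k(y, D) = -2 + 1827/(-269) = -2 + 1827*(-1/269) = -2 - 1827/269 = -2365/269)
-4328696/k(-41, 2095) + (-1263*(-72))/b(1968) = -4328696/(-2365/269) - 1263*(-72)/1968 = -4328696*(-269/2365) + 90936*(1/1968) = 1164419224/2365 + 3789/82 = 95491337353/193930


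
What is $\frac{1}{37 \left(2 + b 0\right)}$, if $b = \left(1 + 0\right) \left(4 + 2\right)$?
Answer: $\frac{1}{74} \approx 0.013514$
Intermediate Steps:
$b = 6$ ($b = 1 \cdot 6 = 6$)
$\frac{1}{37 \left(2 + b 0\right)} = \frac{1}{37 \left(2 + 6 \cdot 0\right)} = \frac{1}{37 \left(2 + 0\right)} = \frac{1}{37 \cdot 2} = \frac{1}{74}$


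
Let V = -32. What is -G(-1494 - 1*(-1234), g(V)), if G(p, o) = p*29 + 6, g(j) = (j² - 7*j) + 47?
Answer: 7534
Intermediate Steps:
g(j) = 47 + j² - 7*j
G(p, o) = 6 + 29*p (G(p, o) = 29*p + 6 = 6 + 29*p)
-G(-1494 - 1*(-1234), g(V)) = -(6 + 29*(-1494 - 1*(-1234))) = -(6 + 29*(-1494 + 1234)) = -(6 + 29*(-260)) = -(6 - 7540) = -1*(-7534) = 7534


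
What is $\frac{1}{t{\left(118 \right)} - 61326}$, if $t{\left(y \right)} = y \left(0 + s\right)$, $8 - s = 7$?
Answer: $- \frac{1}{61208} \approx -1.6338 \cdot 10^{-5}$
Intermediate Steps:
$s = 1$ ($s = 8 - 7 = 1$)
$t{\left(y \right)} = y$ ($t{\left(y \right)} = y \left(0 + 1\right) = y 1 = y$)
$\frac{1}{t{\left(118 \right)} - 61326} = \frac{1}{118 - 61326} = \frac{1}{-61208} = - \frac{1}{61208}$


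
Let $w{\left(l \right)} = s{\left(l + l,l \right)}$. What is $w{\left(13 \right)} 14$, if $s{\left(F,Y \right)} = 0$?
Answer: $0$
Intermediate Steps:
$w{\left(l \right)} = 0$
$w{\left(13 \right)} 14 = 0 \cdot 14 = 0$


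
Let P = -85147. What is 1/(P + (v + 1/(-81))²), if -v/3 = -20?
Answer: -6561/535039586 ≈ -1.2263e-5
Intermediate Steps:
v = 60 (v = -3*(-20) = 60)
1/(P + (v + 1/(-81))²) = 1/(-85147 + (60 + 1/(-81))²) = 1/(-85147 + (60 - 1/81)²) = 1/(-85147 + (4859/81)²) = 1/(-85147 + 23609881/6561) = 1/(-535039586/6561) = -6561/535039586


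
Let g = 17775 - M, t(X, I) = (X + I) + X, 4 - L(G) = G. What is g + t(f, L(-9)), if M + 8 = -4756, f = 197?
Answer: 22946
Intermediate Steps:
M = -4764 (M = -8 - 4756 = -4764)
L(G) = 4 - G
t(X, I) = I + 2*X (t(X, I) = (I + X) + X = I + 2*X)
g = 22539 (g = 17775 - 1*(-4764) = 17775 + 4764 = 22539)
g + t(f, L(-9)) = 22539 + ((4 - 1*(-9)) + 2*197) = 22539 + ((4 + 9) + 394) = 22539 + (13 + 394) = 22539 + 407 = 22946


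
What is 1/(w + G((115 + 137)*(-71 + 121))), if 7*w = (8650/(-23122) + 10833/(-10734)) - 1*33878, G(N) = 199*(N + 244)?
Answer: 289556806/738693026204391 ≈ 3.9199e-7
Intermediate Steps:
G(N) = 48556 + 199*N (G(N) = 199*(244 + N) = 48556 + 199*N)
w = -1401429432145/289556806 (w = ((8650/(-23122) + 10833/(-10734)) - 1*33878)/7 = ((8650*(-1/23122) + 10833*(-1/10734)) - 33878)/7 = ((-4325/11561 - 3611/3578) - 33878)/7 = (-57221621/41365258 - 33878)/7 = (⅐)*(-1401429432145/41365258) = -1401429432145/289556806 ≈ -4839.9)
1/(w + G((115 + 137)*(-71 + 121))) = 1/(-1401429432145/289556806 + (48556 + 199*((115 + 137)*(-71 + 121)))) = 1/(-1401429432145/289556806 + (48556 + 199*(252*50))) = 1/(-1401429432145/289556806 + (48556 + 199*12600)) = 1/(-1401429432145/289556806 + (48556 + 2507400)) = 1/(-1401429432145/289556806 + 2555956) = 1/(738693026204391/289556806) = 289556806/738693026204391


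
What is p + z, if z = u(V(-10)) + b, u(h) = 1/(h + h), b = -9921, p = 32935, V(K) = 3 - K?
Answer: 598365/26 ≈ 23014.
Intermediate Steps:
u(h) = 1/(2*h)
z = -257945/26 (z = 1/(2*(3 - 1*(-10))) - 9921 = 1/(2*(3 + 10)) - 9921 = (½)/13 - 9921 = (½)*(1/13) - 9921 = 1/26 - 9921 = -257945/26 ≈ -9921.0)
p + z = 32935 - 257945/26 = 598365/26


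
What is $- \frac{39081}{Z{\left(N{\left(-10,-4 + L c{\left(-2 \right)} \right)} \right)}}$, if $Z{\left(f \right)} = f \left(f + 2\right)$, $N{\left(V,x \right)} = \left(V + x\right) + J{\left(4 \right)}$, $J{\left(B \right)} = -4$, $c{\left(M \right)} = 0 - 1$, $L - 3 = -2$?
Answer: $- \frac{39081}{323} \approx -120.99$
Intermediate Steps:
$L = 1$ ($L = 3 - 2 = 1$)
$c{\left(M \right)} = -1$ ($c{\left(M \right)} = 0 - 1 = -1$)
$N{\left(V,x \right)} = -4 + V + x$ ($N{\left(V,x \right)} = \left(V + x\right) - 4 = -4 + V + x$)
$Z{\left(f \right)} = f \left(2 + f\right)$
$- \frac{39081}{Z{\left(N{\left(-10,-4 + L c{\left(-2 \right)} \right)} \right)}} = - \frac{39081}{\left(-4 - 10 + \left(-4 + 1 \left(-1\right)\right)\right) \left(2 - 19\right)} = - \frac{39081}{\left(-4 - 10 - 5\right) \left(2 - 19\right)} = - \frac{39081}{\left(-19\right) \left(2 - 19\right)} = - \frac{39081}{\left(-19\right) \left(-17\right)} = - \frac{39081}{323}$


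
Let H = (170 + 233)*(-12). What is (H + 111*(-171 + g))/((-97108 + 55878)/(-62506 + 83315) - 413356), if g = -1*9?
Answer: 258198072/4300783117 ≈ 0.060035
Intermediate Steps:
g = -9
H = -4836 (H = 403*(-12) = -4836)
(H + 111*(-171 + g))/((-97108 + 55878)/(-62506 + 83315) - 413356) = (-4836 + 111*(-171 - 9))/((-97108 + 55878)/(-62506 + 83315) - 413356) = (-4836 + 111*(-180))/(-41230/20809 - 413356) = (-4836 - 19980)/(-41230*1/20809 - 413356) = -24816/(-41230/20809 - 413356) = -24816/(-8601566234/20809) = -24816*(-20809/8601566234) = 258198072/4300783117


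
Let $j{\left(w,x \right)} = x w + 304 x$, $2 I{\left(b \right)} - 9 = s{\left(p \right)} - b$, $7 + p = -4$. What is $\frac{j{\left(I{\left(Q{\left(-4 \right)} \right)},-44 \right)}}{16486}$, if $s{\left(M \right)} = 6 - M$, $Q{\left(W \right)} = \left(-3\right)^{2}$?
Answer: $- \frac{6875}{8243} \approx -0.83404$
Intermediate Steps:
$Q{\left(W \right)} = 9$
$p = -11$ ($p = -7 - 4 = -11$)
$I{\left(b \right)} = 13 - \frac{b}{2}$ ($I{\left(b \right)} = \frac{9}{2} + \frac{\left(6 - -11\right) - b}{2} = \frac{9}{2} + \frac{\left(6 + 11\right) - b}{2} = \frac{9}{2} + \frac{17 - b}{2} = \frac{9}{2} - \left(- \frac{17}{2} + \frac{b}{2}\right) = 13 - \frac{b}{2}$)
$j{\left(w,x \right)} = 304 x + w x$ ($j{\left(w,x \right)} = w x + 304 x = 304 x + w x$)
$\frac{j{\left(I{\left(Q{\left(-4 \right)} \right)},-44 \right)}}{16486} = \frac{\left(-44\right) \left(304 + \left(13 - \frac{9}{2}\right)\right)}{16486} = - 44 \left(304 + \left(13 - \frac{9}{2}\right)\right) \frac{1}{16486} = - 44 \left(304 + \frac{17}{2}\right) \frac{1}{16486} = \left(-44\right) \frac{625}{2} \cdot \frac{1}{16486} = \left(-13750\right) \frac{1}{16486} = - \frac{6875}{8243}$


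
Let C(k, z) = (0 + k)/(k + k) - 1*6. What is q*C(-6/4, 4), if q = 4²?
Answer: -88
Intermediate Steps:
q = 16
C(k, z) = -11/2 (C(k, z) = k/((2*k)) - 6 = k*(1/(2*k)) - 6 = ½ - 6 = -11/2)
q*C(-6/4, 4) = 16*(-11/2) = -88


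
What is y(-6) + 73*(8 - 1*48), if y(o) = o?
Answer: -2926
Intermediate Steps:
y(-6) + 73*(8 - 1*48) = -6 + 73*(8 - 1*48) = -6 + 73*(8 - 48) = -6 + 73*(-40) = -6 - 2920 = -2926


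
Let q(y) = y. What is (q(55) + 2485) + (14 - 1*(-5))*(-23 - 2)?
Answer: 2065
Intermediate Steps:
(q(55) + 2485) + (14 - 1*(-5))*(-23 - 2) = (55 + 2485) + (14 - 1*(-5))*(-23 - 2) = 2540 + (14 + 5)*(-25) = 2540 + 19*(-25) = 2540 - 475 = 2065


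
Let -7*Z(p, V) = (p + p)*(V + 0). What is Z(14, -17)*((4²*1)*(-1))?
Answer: -1088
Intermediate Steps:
Z(p, V) = -2*V*p/7 (Z(p, V) = -(p + p)*(V + 0)/7 = -2*p*V/7 = -2*V*p/7)
Z(14, -17)*((4²*1)*(-1)) = (-2/7*(-17)*14)*((4²*1)*(-1)) = 68*((16*1)*(-1)) = 68*(16*(-1)) = 68*(-16) = -1088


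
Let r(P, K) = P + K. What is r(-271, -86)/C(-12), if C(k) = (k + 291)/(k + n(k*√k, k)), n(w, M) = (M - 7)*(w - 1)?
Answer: -833/93 - 18088*I*√3/31 ≈ -8.957 - 1010.6*I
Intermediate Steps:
r(P, K) = K + P
n(w, M) = (-1 + w)*(-7 + M) (n(w, M) = (-7 + M)*(-1 + w) = (-1 + w)*(-7 + M))
C(k) = (291 + k)/(7 + k^(5/2) - 7*k^(3/2)) (C(k) = (k + 291)/(k + (7 - k - 7*k*√k + k*(k*√k))) = (291 + k)/(k + (7 - k - 7*k^(3/2) + k*k^(3/2))) = (291 + k)/(k + (7 - k - 7*k^(3/2) + k^(5/2))) = (291 + k)/(k + (7 + k^(5/2) - k - 7*k^(3/2))) = (291 + k)/(7 + k^(5/2) - 7*k^(3/2)))
r(-271, -86)/C(-12) = (-86 - 271)/(((291 - 12)/(7 + (-12)^(5/2) - (-168)*I*√3))) = -(833/93 + 18088*I*√3/31) = -357*(7/279 + 152*I*√3/93) = -833/93 - 18088*I*√3/31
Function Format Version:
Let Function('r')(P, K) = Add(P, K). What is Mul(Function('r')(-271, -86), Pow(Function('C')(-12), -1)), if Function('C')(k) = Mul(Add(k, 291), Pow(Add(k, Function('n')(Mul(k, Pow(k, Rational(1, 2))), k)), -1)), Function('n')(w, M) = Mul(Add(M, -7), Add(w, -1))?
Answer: Add(Rational(-833, 93), Mul(Rational(-18088, 31), I, Pow(3, Rational(1, 2)))) ≈ Add(-8.9570, Mul(-1010.6, I))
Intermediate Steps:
Function('r')(P, K) = Add(K, P)
Function('n')(w, M) = Mul(Add(-1, w), Add(-7, M)) (Function('n')(w, M) = Mul(Add(-7, M), Add(-1, w)) = Mul(Add(-1, w), Add(-7, M)))
Function('C')(k) = Mul(Pow(Add(7, Pow(k, Rational(5, 2)), Mul(-7, Pow(k, Rational(3, 2)))), -1), Add(291, k)) (Function('C')(k) = Mul(Add(k, 291), Pow(Add(k, Add(7, Mul(-1, k), Mul(-7, Mul(k, Pow(k, Rational(1, 2)))), Mul(k, Mul(k, Pow(k, Rational(1, 2)))))), -1)) = Mul(Add(291, k), Pow(Add(k, Add(7, Mul(-1, k), Mul(-7, Pow(k, Rational(3, 2))), Mul(k, Pow(k, Rational(3, 2))))), -1)) = Mul(Add(291, k), Pow(Add(k, Add(7, Mul(-1, k), Mul(-7, Pow(k, Rational(3, 2))), Pow(k, Rational(5, 2)))), -1)) = Mul(Add(291, k), Pow(Add(k, Add(7, Pow(k, Rational(5, 2)), Mul(-1, k), Mul(-7, Pow(k, Rational(3, 2))))), -1)) = Mul(Add(291, k), Pow(Add(7, Pow(k, Rational(5, 2)), Mul(-7, Pow(k, Rational(3, 2)))), -1)) = Mul(Pow(Add(7, Pow(k, Rational(5, 2)), Mul(-7, Pow(k, Rational(3, 2)))), -1), Add(291, k)))
Mul(Function('r')(-271, -86), Pow(Function('C')(-12), -1)) = Mul(Add(-86, -271), Pow(Mul(Pow(Add(7, Pow(-12, Rational(5, 2)), Mul(-7, Pow(-12, Rational(3, 2)))), -1), Add(291, -12)), -1)) = Mul(-357, Pow(Mul(Pow(Add(7, Mul(288, I, Pow(3, Rational(1, 2))), Mul(-7, Mul(-24, I, Pow(3, Rational(1, 2))))), -1), 279), -1)) = Mul(-357, Pow(Mul(Pow(Add(7, Mul(288, I, Pow(3, Rational(1, 2))), Mul(168, I, Pow(3, Rational(1, 2)))), -1), 279), -1)) = Mul(-357, Pow(Mul(Pow(Add(7, Mul(456, I, Pow(3, Rational(1, 2)))), -1), 279), -1)) = Mul(-357, Pow(Mul(279, Pow(Add(7, Mul(456, I, Pow(3, Rational(1, 2)))), -1)), -1)) = Mul(-357, Add(Rational(7, 279), Mul(Rational(152, 93), I, Pow(3, Rational(1, 2))))) = Add(Rational(-833, 93), Mul(Rational(-18088, 31), I, Pow(3, Rational(1, 2))))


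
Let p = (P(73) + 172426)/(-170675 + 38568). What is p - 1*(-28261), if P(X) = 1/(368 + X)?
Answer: 1646386843940/58259187 ≈ 28260.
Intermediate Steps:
p = -76039867/58259187 (p = (1/(368 + 73) + 172426)/(-170675 + 38568) = (1/441 + 172426)/(-132107) = (1/441 + 172426)*(-1/132107) = (76039867/441)*(-1/132107) = -76039867/58259187 ≈ -1.3052)
p - 1*(-28261) = -76039867/58259187 - 1*(-28261) = -76039867/58259187 + 28261 = 1646386843940/58259187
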